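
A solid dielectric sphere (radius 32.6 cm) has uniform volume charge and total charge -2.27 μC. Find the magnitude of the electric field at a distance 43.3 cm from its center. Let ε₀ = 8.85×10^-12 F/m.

Symmetry ⇒ E = E(r) r̂. Gaussian sphere of radius r = 43.3 cm (r > R, so the entire charge is enclosed).
Q_enc = -2.27 μC = -2.27e-6 C.
Gauss's law: E·4πr² = Q_enc/ε₀.
E = |Q_enc|/(4πε₀r²) = (2.27×10^-6)/(4π·8.85×10^-12·(0.433)²) = 1.09×10^5 N/C.

1.09e5 N/C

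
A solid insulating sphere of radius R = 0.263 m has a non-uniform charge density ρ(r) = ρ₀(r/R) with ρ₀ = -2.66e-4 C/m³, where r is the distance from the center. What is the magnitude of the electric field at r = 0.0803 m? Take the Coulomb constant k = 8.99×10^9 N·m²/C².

Take a concentric spherical Gaussian surface of radius r = 0.0803 m (r < R).
Integrate the density: Q_enc = 4π ∫₀^r ρ₀(r'/R)^1 r'² dr' = 4πρ₀ r^4/(4·R) = -1.321×10^-7 C.
Gauss's law: E·4πr² = Q_enc/ε₀.
E = k|Q_enc|/r² = (8.99×10^9)(1.321×10^-7)/(0.0803)² = 1.84×10^5 N/C.

|E| = 1.84×10^5 V/m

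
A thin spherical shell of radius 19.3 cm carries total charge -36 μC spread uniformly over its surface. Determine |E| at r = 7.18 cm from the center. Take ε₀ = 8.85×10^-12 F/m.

Take a concentric spherical Gaussian surface of radius r = 7.18 cm (inside the shell, r < 19.3 cm).
All the charge is outside the Gaussian surface: Q_enc = 0, hence E = 0 everywhere inside the shell.

E = 0 (no enclosed charge)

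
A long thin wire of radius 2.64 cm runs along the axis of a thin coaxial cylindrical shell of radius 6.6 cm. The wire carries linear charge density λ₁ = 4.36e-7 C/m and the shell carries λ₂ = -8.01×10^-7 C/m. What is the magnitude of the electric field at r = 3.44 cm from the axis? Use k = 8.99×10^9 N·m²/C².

Take a coaxial cylindrical Gaussian surface of radius r = 3.44 cm and length L (between the conductors, 2.64 cm < r < 6.6 cm).
The shell at 6.6 cm lies outside the Gaussian surface, so λ_enc = λ₁ = 4.36×10^-7 C/m.
Gauss's law: E·2πrL = λ_enc L/ε₀.
E = 2k|λ_enc|/r = 2(8.99×10^9)(4.36e-7)/(0.0344) = 2.28×10^5 N/C.

|E| = 2.28e5 N/C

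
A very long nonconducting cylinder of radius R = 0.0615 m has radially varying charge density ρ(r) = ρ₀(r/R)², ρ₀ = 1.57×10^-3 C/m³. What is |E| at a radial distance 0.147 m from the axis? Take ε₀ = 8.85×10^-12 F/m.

Take a coaxial cylindrical Gaussian surface of radius r = 0.147 m and length L (r > R, full charge per length enclosed).
λ_enc = 2π ∫₀^R ρ₀(r'/R)^2 r' dr' = 2πρ₀R²/4 = 9.328×10^-6 C/m.
By Gauss's law (flux through the curved wall only), E·2πrL = λ_enc L/ε₀.
E = |λ_enc|/(2πε₀r) = (9.328×10^-6)/(2π·8.85×10^-12·0.147) = 1.14e6 N/C.

E ≈ 1.14e6 N/C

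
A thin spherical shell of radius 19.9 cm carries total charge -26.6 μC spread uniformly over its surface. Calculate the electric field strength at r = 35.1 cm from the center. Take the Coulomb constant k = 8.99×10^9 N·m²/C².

By spherical symmetry E is radial; choose a Gaussian sphere of radius r = 35.1 cm (r > 19.9 cm).
The entire shell is enclosed: Q_enc = -2.66×10^-5 C.
Applying ∮E·dA = Q_enc/ε₀ with Φ = E(4πr²):
E = k|Q_enc|/r² = (8.99×10^9)(2.66×10^-5)/(0.351)² = 1.94e6 N/C.

E ≈ 1.94e6 N/C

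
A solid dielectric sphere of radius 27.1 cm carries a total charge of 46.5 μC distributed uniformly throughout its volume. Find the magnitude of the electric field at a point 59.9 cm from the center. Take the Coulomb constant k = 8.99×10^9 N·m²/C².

|E| ≈ 1.17×10^6 V/m

Use a concentric Gaussian sphere at r = 59.9 cm (r > R, so the entire charge is enclosed).
Q_enc = 46.5 μC = 4.65×10^-5 C.
Applying ∮E·dA = Q_enc/ε₀ with Φ = E(4πr²):
E = k|Q_enc|/r² = (8.99×10^9)(4.65e-5)/(0.599)² = 1.17e6 N/C.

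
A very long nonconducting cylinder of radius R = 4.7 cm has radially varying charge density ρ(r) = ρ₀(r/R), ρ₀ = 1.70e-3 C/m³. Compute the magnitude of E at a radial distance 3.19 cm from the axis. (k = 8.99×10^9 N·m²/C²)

By cylindrical symmetry E is radial; use a coaxial Gaussian cylinder of radius 3.19 cm and length L (r < R).
λ_enc = ∫₀^r ρ(r')·2πr' dr' = (2πρ₀/R)·r^3/3 = 2.459e-6 C/m.
By Gauss's law (flux through the curved wall only), E·2πrL = λ_enc L/ε₀.
E = 2k|λ_enc|/r = 2(8.99×10^9)(2.459e-6)/(0.0319) = 1.39×10^6 N/C.

E ≈ 1.39×10^6 V/m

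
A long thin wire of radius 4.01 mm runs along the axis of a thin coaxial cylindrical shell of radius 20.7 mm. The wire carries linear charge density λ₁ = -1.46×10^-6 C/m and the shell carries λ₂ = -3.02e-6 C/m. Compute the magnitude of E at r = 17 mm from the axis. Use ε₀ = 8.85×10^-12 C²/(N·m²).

Choose a coaxial cylinder of radius r = 17 mm (arbitrary length L) as the Gaussian surface (between the conductors, 4.01 mm < r < 20.7 mm).
The shell at 20.7 mm lies outside the Gaussian surface, so λ_enc = λ₁ = -1.46×10^-6 C/m.
Gauss's law: E·2πrL = λ_enc L/ε₀.
E = |λ_enc|/(2πε₀r) = (1.46×10^-6)/(2π·8.85×10^-12·0.017) = 1.54×10^6 N/C.

|E| ≈ 1.54e6 N/C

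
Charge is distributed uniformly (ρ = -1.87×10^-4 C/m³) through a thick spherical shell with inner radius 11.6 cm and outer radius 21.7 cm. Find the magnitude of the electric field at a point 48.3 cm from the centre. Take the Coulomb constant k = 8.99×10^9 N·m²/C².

Take a concentric spherical Gaussian surface of radius r = 48.3 cm (r > 21.7 cm, enclosing the whole shell).
Q_enc = ρ·(4π/3)(b³ − a³) = (-1.87e-4)·(4π/3)·((0.217)³ − (0.116)³) = -6.781×10^-6 C.
By Gauss's law, ∮E·dA = E·4πr² = Q_enc/ε₀.
E = k|Q_enc|/r² = (8.99×10^9)(6.781×10^-6)/(0.483)² = 2.61×10^5 N/C.

|E| ≈ 2.61×10^5 N/C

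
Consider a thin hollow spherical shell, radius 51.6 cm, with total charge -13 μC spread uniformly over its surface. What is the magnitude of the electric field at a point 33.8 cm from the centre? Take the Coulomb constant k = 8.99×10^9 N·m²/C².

Symmetry ⇒ E = E(r) r̂. Gaussian sphere of radius r = 33.8 cm (inside the shell, r < 51.6 cm).
No charge lies within this surface, so Q_enc = 0 and Gauss's law gives E·4πr² = 0 ⇒ E = 0.

E = 0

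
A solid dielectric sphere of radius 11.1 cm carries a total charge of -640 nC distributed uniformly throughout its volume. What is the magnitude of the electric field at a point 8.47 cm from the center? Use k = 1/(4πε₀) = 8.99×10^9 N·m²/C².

3.56×10^5 N/C

Use a concentric Gaussian sphere at r = 8.47 cm (r < R).
Only the charge within r is enclosed: Q_enc = Q·(r/R)³ = (-640 nC)·(8.47 cm/11.1 cm)³ = -2.844×10^-7 C.
By Gauss's law, ∮E·dA = E·4πr² = Q_enc/ε₀.
E = k|Q_enc|/r² = (8.99×10^9)(2.844×10^-7)/(0.0847)² = 3.56×10^5 N/C.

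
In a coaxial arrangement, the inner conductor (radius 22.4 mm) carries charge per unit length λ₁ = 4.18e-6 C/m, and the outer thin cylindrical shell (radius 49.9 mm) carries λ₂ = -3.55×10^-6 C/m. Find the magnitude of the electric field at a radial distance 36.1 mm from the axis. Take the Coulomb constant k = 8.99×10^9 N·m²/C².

E ≈ 2.08×10^6 N/C

Choose a coaxial cylinder of radius r = 36.1 mm (arbitrary length L) as the Gaussian surface (between the conductors, 22.4 mm < r < 49.9 mm).
The shell at 49.9 mm lies outside the Gaussian surface, so λ_enc = λ₁ = 4.18×10^-6 C/m.
Applying ∮E·dA = Q_enc/ε₀ with the end caps contributing no flux:
E = 2k|λ_enc|/r = 2(8.99×10^9)(4.18×10^-6)/(0.0361) = 2.08e6 N/C.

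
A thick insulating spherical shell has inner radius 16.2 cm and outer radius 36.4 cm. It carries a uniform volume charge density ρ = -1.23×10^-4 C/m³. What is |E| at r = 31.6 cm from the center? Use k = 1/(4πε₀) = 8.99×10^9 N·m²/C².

Symmetry ⇒ E = E(r) r̂. Gaussian sphere of radius r = 31.6 cm (within the shell material, 16.2 cm < r < 36.4 cm).
Enclosed charge is the volume from a to r: Q_enc = (4π/3)ρ(r³ − a³) = -1.407e-5 C.
By Gauss's law, ∮E·dA = E·4πr² = Q_enc/ε₀.
E = k|Q_enc|/r² = (8.99×10^9)(1.407e-5)/(0.316)² = 1.27×10^6 N/C.

|E| = 1.27e6 V/m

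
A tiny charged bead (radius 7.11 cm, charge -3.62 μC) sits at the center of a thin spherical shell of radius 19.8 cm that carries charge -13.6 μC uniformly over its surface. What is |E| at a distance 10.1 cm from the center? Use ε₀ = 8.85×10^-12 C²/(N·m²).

Use a concentric Gaussian sphere at r = 10.1 cm (between the bodies, 7.11 cm < r < 19.8 cm).
The shell at 19.8 cm lies outside the Gaussian surface, so Q_enc = -3.62 μC = -3.62×10^-6 C.
Since E is radial and uniform over the Gaussian sphere, Φ = E·4πr² = Q_enc/ε₀.
E = |Q_enc|/(4πε₀r²) = (3.62×10^-6)/(4π·8.85×10^-12·(0.101)²) = 3.19×10^6 N/C.

|E| = 3.19×10^6 V/m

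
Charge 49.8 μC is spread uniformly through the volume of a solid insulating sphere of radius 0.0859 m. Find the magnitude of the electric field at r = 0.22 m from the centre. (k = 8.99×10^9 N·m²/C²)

Symmetry ⇒ E = E(r) r̂. Gaussian sphere of radius r = 0.22 m (r > R, so the entire charge is enclosed).
Q_enc = 49.8 μC = 4.98×10^-5 C.
Since E is radial and uniform over the Gaussian sphere, Φ = E·4πr² = Q_enc/ε₀.
E = k|Q_enc|/r² = (8.99×10^9)(4.98×10^-5)/(0.22)² = 9.25×10^6 N/C.

E ≈ 9.25×10^6 N/C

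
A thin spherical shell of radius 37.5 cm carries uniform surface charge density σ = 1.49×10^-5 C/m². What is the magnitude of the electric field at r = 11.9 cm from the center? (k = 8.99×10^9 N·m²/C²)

E = 0

Use a concentric Gaussian sphere at r = 11.9 cm (inside the shell, r < 37.5 cm).
No charge lies within this surface, so Q_enc = 0 and Gauss's law gives E·4πr² = 0 ⇒ E = 0.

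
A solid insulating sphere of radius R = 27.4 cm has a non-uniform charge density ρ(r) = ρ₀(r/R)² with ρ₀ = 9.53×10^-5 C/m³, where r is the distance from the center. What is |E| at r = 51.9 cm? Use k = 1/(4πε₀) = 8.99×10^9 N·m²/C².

Take a concentric spherical Gaussian surface of radius r = 51.9 cm (r > R, all charge enclosed).
Q_enc = 4π ∫₀^R ρ₀(r'/R)^2 r'² dr' = 4πρ₀R³/5 = 4.927×10^-6 C.
Gauss's law: E·4πr² = Q_enc/ε₀.
E = k|Q_enc|/r² = (8.99×10^9)(4.927e-6)/(0.519)² = 1.64×10^5 N/C.

|E| ≈ 1.64×10^5 V/m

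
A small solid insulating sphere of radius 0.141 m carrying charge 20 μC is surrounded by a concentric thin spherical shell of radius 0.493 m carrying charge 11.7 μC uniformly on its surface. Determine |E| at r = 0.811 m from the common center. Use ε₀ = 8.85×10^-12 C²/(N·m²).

By spherical symmetry E is radial; choose a Gaussian sphere of radius r = 0.811 m (r > 0.493 m, enclosing both).
Q_enc = (20 μC) + (11.7 μC) = 3.17×10^-5 C.
Applying ∮E·dA = Q_enc/ε₀ with Φ = E(4πr²):
E = |Q_enc|/(4πε₀r²) = (3.17e-5)/(4π·8.85×10^-12·(0.811)²) = 4.33×10^5 N/C.

|E| ≈ 4.33e5 V/m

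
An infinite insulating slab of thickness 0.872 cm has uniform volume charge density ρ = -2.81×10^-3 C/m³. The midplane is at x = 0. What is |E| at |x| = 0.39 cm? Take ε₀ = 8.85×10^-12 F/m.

By symmetry E is perpendicular to the slab. A Gaussian pillbox from −0.39 cm to +0.39 cm (face area A) lies entirely within the slab.
Q_enc = ρ·(2x)·A and flux = 2EA, so 2EA = 2ρxA/ε₀ ⇒ E = |ρ|x/ε₀.
E = (2.81e-3)(0.0039)/(8.85×10^-12) = 1.24e6 N/C.

|E| ≈ 1.24×10^6 N/C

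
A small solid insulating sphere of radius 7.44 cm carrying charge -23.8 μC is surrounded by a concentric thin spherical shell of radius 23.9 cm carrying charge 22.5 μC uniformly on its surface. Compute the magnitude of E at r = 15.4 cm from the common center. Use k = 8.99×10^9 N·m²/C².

Take a concentric spherical Gaussian surface of radius r = 15.4 cm (between the bodies, 7.44 cm < r < 23.9 cm).
The shell at 23.9 cm lies outside the Gaussian surface, so Q_enc = -23.8 μC = -2.38×10^-5 C.
By Gauss's law, ∮E·dA = E·4πr² = Q_enc/ε₀.
E = k|Q_enc|/r² = (8.99×10^9)(2.38×10^-5)/(0.154)² = 9.02×10^6 N/C.

E = 9.02×10^6 N/C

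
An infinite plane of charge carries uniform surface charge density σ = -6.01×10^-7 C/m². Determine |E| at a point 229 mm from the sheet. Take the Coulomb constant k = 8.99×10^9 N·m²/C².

The symmetry is planar: E is normal to the sheet and the same magnitude on both sides. Take a pillbox straddling the sheet with end-cap area A.
Only the two end caps contribute flux: Φ = 2EA. With Q_enc = σA, Gauss's law gives E = |σ|/(2ε₀).
E = 2πk|σ| = 2π(8.99×10^9)(6.01e-7) = 3.39×10^4 N/C.

3.39×10^4 V/m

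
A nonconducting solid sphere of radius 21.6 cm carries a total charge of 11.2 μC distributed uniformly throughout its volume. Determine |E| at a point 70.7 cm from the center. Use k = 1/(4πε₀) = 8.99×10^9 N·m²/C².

2.01e5 N/C

By spherical symmetry E is radial; choose a Gaussian sphere of radius r = 70.7 cm (r > R, so the entire charge is enclosed).
Q_enc = 11.2 μC = 1.12e-5 C.
Applying ∮E·dA = Q_enc/ε₀ with Φ = E(4πr²):
E = k|Q_enc|/r² = (8.99×10^9)(1.12×10^-5)/(0.707)² = 2.01×10^5 N/C.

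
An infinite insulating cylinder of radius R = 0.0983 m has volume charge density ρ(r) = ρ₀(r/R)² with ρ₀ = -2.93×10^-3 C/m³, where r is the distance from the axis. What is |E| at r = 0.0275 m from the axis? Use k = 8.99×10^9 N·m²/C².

|E| ≈ 1.78×10^5 N/C

Choose a coaxial cylinder of radius r = 0.0275 m (arbitrary length L) as the Gaussian surface (r < R).
λ_enc = ∫₀^r ρ(r')·2πr' dr' = (2πρ₀/R²)·r^4/4 = -2.724×10^-7 C/m.
By Gauss's law (flux through the curved wall only), E·2πrL = λ_enc L/ε₀.
E = 2k|λ_enc|/r = 2(8.99×10^9)(2.724e-7)/(0.0275) = 1.78×10^5 N/C.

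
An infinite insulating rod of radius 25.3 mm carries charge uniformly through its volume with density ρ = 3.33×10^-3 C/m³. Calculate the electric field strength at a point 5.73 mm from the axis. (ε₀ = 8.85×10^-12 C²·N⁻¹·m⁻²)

Choose a coaxial cylinder of radius r = 5.73 mm (arbitrary length L) as the Gaussian surface (r < R).
Charge inside radius r per length L is ρ·πr²·L, so λ_enc = ρπr² = 3.435e-7 C/m.
Applying ∮E·dA = Q_enc/ε₀ with the end caps contributing no flux:
E = |λ_enc|/(2πε₀r) = (3.435×10^-7)/(2π·8.85×10^-12·0.00573) = 1.08×10^6 N/C.

|E| = 1.08×10^6 N/C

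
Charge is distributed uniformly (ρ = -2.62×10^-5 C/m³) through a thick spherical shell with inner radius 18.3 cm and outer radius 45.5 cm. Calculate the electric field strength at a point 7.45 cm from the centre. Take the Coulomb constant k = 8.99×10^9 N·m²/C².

By spherical symmetry E is radial; choose a Gaussian sphere of radius r = 7.45 cm (r < 18.3 cm, inside the empty cavity).
No charge is enclosed, so by Gauss's law E·4πr² = 0 ⇒ E = 0.

|E| = 0 N/C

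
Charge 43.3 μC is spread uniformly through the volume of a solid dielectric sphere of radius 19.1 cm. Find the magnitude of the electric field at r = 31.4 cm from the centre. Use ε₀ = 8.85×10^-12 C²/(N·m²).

Use a concentric Gaussian sphere at r = 31.4 cm (r > R, so the entire charge is enclosed).
Q_enc = 43.3 μC = 4.33e-5 C.
By Gauss's law, ∮E·dA = E·4πr² = Q_enc/ε₀.
E = |Q_enc|/(4πε₀r²) = (4.33×10^-5)/(4π·8.85×10^-12·(0.314)²) = 3.95×10^6 N/C.

|E| ≈ 3.95×10^6 N/C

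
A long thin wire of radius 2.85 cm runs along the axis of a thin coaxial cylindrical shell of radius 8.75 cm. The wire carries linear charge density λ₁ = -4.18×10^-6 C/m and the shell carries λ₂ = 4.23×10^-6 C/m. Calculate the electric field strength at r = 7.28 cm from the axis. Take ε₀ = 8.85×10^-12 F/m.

1.03×10^6 N/C

Coaxial Gaussian cylinder, radius r = 7.28 cm, length L (between the conductors, 2.85 cm < r < 8.75 cm).
Only the inner wire is enclosed; the outer shell contributes nothing inside itself. λ_enc = λ₁ = -4.18×10^-6 C/m.
Since E is radial and uniform over the curved surface, Φ = E·2πrL = Q_enc/ε₀ = λ_enc L/ε₀.
E = |λ_enc|/(2πε₀r) = (4.18×10^-6)/(2π·8.85×10^-12·0.0728) = 1.03e6 N/C.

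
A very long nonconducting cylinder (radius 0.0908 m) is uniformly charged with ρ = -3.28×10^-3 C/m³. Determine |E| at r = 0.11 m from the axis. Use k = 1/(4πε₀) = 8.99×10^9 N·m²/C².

1.39×10^7 V/m

Take a coaxial cylindrical Gaussian surface of radius r = 0.11 m and length L (r > 0.0908 m, full cross-section enclosed).
λ_enc = ρ·πR² = (-3.28e-3)π(0.0908)² = -8.496e-5 C/m.
Applying ∮E·dA = Q_enc/ε₀ with the end caps contributing no flux:
E = 2k|λ_enc|/r = 2(8.99×10^9)(8.496×10^-5)/(0.11) = 1.39×10^7 N/C.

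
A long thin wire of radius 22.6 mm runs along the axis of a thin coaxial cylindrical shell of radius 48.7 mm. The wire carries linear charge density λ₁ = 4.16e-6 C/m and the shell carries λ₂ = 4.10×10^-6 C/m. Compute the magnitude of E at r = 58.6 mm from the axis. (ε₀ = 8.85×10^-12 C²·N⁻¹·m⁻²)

E ≈ 2.53×10^6 V/m

Coaxial Gaussian cylinder, radius r = 58.6 mm, length L (r > 48.7 mm, enclosing both).
λ_enc = λ₁ + λ₂ = (4.16×10^-6) + (4.10×10^-6) = 8.26×10^-6 C/m.
Applying ∮E·dA = Q_enc/ε₀ with the end caps contributing no flux:
E = |λ_enc|/(2πε₀r) = (8.26×10^-6)/(2π·8.85×10^-12·0.0586) = 2.53e6 N/C.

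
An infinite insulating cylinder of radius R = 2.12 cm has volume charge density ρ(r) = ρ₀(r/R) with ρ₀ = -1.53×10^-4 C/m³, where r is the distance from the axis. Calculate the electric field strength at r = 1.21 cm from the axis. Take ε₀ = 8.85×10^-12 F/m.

Take a coaxial cylindrical Gaussian surface of radius r = 1.21 cm and length L (r < R).
Integrating ρ over the cross-section to radius r: λ_enc = (2πρ₀/R) ∫₀^r r'^2 dr' = 2πρ₀ r^3/(3·R) = -2.678×10^-8 C/m.
Since E is radial and uniform over the curved surface, Φ = E·2πrL = Q_enc/ε₀ = λ_enc L/ε₀.
E = |λ_enc|/(2πε₀r) = (2.678×10^-8)/(2π·8.85×10^-12·0.0121) = 3.98×10^4 N/C.

E = 3.98×10^4 N/C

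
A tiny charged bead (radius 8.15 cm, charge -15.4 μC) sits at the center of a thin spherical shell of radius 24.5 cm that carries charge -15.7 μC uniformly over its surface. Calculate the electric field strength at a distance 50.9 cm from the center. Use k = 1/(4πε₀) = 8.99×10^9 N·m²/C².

Use a concentric Gaussian sphere at r = 50.9 cm (r > 24.5 cm, enclosing both).
Q_enc = (-15.4 μC) + (-15.7 μC) = -3.11×10^-5 C.
By Gauss's law, ∮E·dA = E·4πr² = Q_enc/ε₀.
E = k|Q_enc|/r² = (8.99×10^9)(3.11e-5)/(0.509)² = 1.08e6 N/C.

E = 1.08×10^6 N/C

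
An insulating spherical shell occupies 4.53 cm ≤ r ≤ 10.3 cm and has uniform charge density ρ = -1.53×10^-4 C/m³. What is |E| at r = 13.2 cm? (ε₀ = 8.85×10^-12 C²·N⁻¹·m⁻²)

Take a concentric spherical Gaussian surface of radius r = 13.2 cm (r > 10.3 cm, enclosing the whole shell).
Q_enc = ρ·(4π/3)(b³ − a³) = (-1.53e-4)·(4π/3)·((0.103)³ − (0.0453)³) = -6.407×10^-7 C.
Applying ∮E·dA = Q_enc/ε₀ with Φ = E(4πr²):
E = |Q_enc|/(4πε₀r²) = (6.407×10^-7)/(4π·8.85×10^-12·(0.132)²) = 3.31×10^5 N/C.

|E| = 3.31×10^5 V/m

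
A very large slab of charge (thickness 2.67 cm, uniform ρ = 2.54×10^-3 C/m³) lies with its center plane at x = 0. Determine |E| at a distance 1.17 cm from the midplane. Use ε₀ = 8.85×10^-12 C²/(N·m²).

By symmetry E is perpendicular to the slab. A Gaussian pillbox from −1.17 cm to +1.17 cm (face area A) lies entirely within the slab.
Q_enc = ρ·(2x)·A and flux = 2EA, so 2EA = 2ρxA/ε₀ ⇒ E = |ρ|x/ε₀.
E = (2.54×10^-3)(0.0117)/(8.85×10^-12) = 3.36×10^6 N/C.

E = 3.36e6 N/C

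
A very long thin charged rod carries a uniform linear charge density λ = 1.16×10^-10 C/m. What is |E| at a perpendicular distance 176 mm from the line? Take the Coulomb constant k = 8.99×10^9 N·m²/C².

11.9 N/C

Take a coaxial cylindrical Gaussian surface of radius r = 176 mm and length L.
Q_enc = λL, so λ_enc = 1.16×10^-10 C/m.
Applying ∮E·dA = Q_enc/ε₀ with the end caps contributing no flux:
E = 2k|λ_enc|/r = 2(8.99×10^9)(1.16×10^-10)/(0.176) = 11.9 N/C.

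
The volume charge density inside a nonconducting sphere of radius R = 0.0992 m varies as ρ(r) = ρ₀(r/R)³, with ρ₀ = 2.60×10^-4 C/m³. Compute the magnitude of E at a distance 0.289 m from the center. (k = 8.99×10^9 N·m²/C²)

Symmetry ⇒ E = E(r) r̂. Gaussian sphere of radius r = 0.289 m (r > R, all charge enclosed).
Q_enc = 4π ∫₀^R ρ₀(r'/R)^3 r'² dr' = 4πρ₀R³/6 = 5.316×10^-7 C.
Applying ∮E·dA = Q_enc/ε₀ with Φ = E(4πr²):
E = k|Q_enc|/r² = (8.99×10^9)(5.316×10^-7)/(0.289)² = 5.72×10^4 N/C.

E ≈ 5.72×10^4 V/m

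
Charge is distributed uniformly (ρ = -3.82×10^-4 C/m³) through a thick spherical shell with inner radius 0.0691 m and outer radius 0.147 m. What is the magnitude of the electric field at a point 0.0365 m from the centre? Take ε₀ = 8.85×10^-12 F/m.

|E| = 0 N/C

Take a concentric spherical Gaussian surface of radius r = 0.0365 m (r < 0.0691 m, inside the empty cavity).
Q_enc = 0 (all charge lies at larger r); Gauss's law gives E = 0.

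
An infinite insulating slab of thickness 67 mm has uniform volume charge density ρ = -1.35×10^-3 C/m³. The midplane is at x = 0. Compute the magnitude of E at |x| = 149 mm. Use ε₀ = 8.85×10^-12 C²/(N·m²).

E ≈ 5.11×10^6 N/C

The point |x| = 149 mm lies outside the slab (half-thickness 0.0335 m). A symmetric pillbox spanning the full slab encloses Q_enc = ρ·d·A.
Flux = 2EA ⇒ E = |ρ|d/(2ε₀), independent of distance outside.
E = (1.35×10^-3)(0.067)/(2·8.85×10^-12) = 5.11×10^6 N/C.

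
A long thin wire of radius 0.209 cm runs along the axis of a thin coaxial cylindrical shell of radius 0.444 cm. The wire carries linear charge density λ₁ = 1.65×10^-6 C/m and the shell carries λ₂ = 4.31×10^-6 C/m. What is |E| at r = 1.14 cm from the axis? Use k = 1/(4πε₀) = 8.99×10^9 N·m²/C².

Coaxial Gaussian cylinder, radius r = 1.14 cm, length L (r > 0.444 cm, enclosing both).
λ_enc = λ₁ + λ₂ = (1.65×10^-6) + (4.31×10^-6) = 5.96×10^-6 C/m.
Since E is radial and uniform over the curved surface, Φ = E·2πrL = Q_enc/ε₀ = λ_enc L/ε₀.
E = 2k|λ_enc|/r = 2(8.99×10^9)(5.96×10^-6)/(0.0114) = 9.40e6 N/C.

E = 9.40e6 V/m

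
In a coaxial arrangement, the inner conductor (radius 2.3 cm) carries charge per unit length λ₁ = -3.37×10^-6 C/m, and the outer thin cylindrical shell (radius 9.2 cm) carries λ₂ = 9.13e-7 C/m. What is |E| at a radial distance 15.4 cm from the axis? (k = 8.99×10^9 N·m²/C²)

Take a coaxial cylindrical Gaussian surface of radius r = 15.4 cm and length L (r > 9.2 cm, enclosing both).
λ_enc = λ₁ + λ₂ = (-3.37×10^-6) + (9.13×10^-7) = -2.457×10^-6 C/m.
By Gauss's law (flux through the curved wall only), E·2πrL = λ_enc L/ε₀.
E = 2k|λ_enc|/r = 2(8.99×10^9)(2.457e-6)/(0.154) = 2.87×10^5 N/C.

|E| ≈ 2.87×10^5 V/m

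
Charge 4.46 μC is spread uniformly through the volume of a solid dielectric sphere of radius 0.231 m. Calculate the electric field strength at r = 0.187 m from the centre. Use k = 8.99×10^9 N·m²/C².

6.08×10^5 N/C

Use a concentric Gaussian sphere at r = 0.187 m (r < R).
Only the charge within r is enclosed: Q_enc = Q·(r/R)³ = (4.46 μC)·(0.187 m/0.231 m)³ = 2.366×10^-6 C.
Since E is radial and uniform over the Gaussian sphere, Φ = E·4πr² = Q_enc/ε₀.
E = k|Q_enc|/r² = (8.99×10^9)(2.366e-6)/(0.187)² = 6.08×10^5 N/C.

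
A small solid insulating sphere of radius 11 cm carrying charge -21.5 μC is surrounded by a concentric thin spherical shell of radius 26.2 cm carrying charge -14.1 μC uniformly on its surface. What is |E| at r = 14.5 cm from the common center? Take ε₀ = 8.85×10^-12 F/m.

E = 9.19×10^6 V/m

Use a concentric Gaussian sphere at r = 14.5 cm (between the bodies, 11 cm < r < 26.2 cm).
Only the inner charge is enclosed; the outer shell contributes nothing inside itself. Q_enc = -21.5 μC = -2.15×10^-5 C.
By Gauss's law, ∮E·dA = E·4πr² = Q_enc/ε₀.
E = |Q_enc|/(4πε₀r²) = (2.15e-5)/(4π·8.85×10^-12·(0.145)²) = 9.19e6 N/C.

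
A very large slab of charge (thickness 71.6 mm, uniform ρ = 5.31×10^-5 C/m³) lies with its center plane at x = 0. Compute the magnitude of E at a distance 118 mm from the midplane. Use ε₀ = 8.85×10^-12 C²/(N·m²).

The point |x| = 118 mm lies outside the slab (half-thickness 0.0358 m). A symmetric pillbox spanning the full slab encloses Q_enc = ρ·d·A.
Flux = 2EA ⇒ E = |ρ|d/(2ε₀), independent of distance outside.
E = (5.31×10^-5)(0.0716)/(2·8.85×10^-12) = 2.15e5 N/C.

|E| = 2.15e5 V/m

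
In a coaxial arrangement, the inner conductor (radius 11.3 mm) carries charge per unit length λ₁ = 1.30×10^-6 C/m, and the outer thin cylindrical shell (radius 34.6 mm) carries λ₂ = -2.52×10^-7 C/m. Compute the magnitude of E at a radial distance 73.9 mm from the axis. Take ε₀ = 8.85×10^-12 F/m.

E = 2.55×10^5 N/C

Choose a coaxial cylinder of radius r = 73.9 mm (arbitrary length L) as the Gaussian surface (r > 34.6 mm, enclosing both).
λ_enc = λ₁ + λ₂ = (1.30×10^-6) + (-2.52×10^-7) = 1.048e-6 C/m.
By Gauss's law (flux through the curved wall only), E·2πrL = λ_enc L/ε₀.
E = |λ_enc|/(2πε₀r) = (1.048e-6)/(2π·8.85×10^-12·0.0739) = 2.55e5 N/C.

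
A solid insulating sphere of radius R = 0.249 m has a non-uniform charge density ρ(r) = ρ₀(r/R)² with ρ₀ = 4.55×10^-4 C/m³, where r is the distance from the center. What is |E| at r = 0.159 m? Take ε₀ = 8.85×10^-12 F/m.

Symmetry ⇒ E = E(r) r̂. Gaussian sphere of radius r = 0.159 m (r < R).
Integrate the density: Q_enc = 4π ∫₀^r ρ₀(r'/R)^2 r'² dr' = 4πρ₀ r^5/(5·R²) = 1.874×10^-6 C.
By Gauss's law, ∮E·dA = E·4πr² = Q_enc/ε₀.
E = |Q_enc|/(4πε₀r²) = (1.874e-6)/(4π·8.85×10^-12·(0.159)²) = 6.67×10^5 N/C.

E ≈ 6.67×10^5 V/m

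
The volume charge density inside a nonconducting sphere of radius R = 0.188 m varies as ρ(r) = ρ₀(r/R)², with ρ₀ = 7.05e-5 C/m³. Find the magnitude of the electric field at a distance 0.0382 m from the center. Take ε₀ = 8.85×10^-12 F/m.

E ≈ 2.51×10^3 N/C

By spherical symmetry E is radial; choose a Gaussian sphere of radius r = 0.0382 m (r < R).
Integrate the density: Q_enc = 4π ∫₀^r ρ₀(r'/R)^2 r'² dr' = 4πρ₀ r^5/(5·R²) = 4.078×10^-10 C.
Since E is radial and uniform over the Gaussian sphere, Φ = E·4πr² = Q_enc/ε₀.
E = |Q_enc|/(4πε₀r²) = (4.078×10^-10)/(4π·8.85×10^-12·(0.0382)²) = 2.51×10^3 N/C.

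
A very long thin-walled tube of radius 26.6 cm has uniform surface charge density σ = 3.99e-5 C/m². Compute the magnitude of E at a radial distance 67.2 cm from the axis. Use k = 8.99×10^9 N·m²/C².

E ≈ 1.78×10^6 V/m

Choose a coaxial cylinder of radius r = 67.2 cm (arbitrary length L) as the Gaussian surface (r > 26.6 cm).
The whole shell is enclosed: λ_enc = σ·2πR = (3.99e-5)·2π·(0.266) = 6.669×10^-5 C/m.
By Gauss's law (flux through the curved wall only), E·2πrL = λ_enc L/ε₀.
E = 2k|λ_enc|/r = 2(8.99×10^9)(6.669e-5)/(0.672) = 1.78e6 N/C.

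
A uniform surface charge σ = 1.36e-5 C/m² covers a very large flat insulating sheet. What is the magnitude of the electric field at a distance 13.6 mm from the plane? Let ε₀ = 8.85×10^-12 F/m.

|E| ≈ 7.68×10^5 N/C

Choose a cylindrical pillbox piercing the sheet, end faces (area A) parallel to it.
Only the two end caps contribute flux: Φ = 2EA. With Q_enc = σA, Gauss's law gives E = |σ|/(2ε₀).
E = |σ|/(2ε₀) = (1.36e-5)/(2·8.85×10^-12) = 7.68×10^5 N/C.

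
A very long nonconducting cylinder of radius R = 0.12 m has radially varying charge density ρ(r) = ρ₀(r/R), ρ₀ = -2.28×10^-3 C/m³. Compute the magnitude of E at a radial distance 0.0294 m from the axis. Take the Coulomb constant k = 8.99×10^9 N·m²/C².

By cylindrical symmetry E is radial; use a coaxial Gaussian cylinder of radius 0.0294 m and length L (r < R).
Integrating ρ over the cross-section to radius r: λ_enc = (2πρ₀/R) ∫₀^r r'^2 dr' = 2πρ₀ r^3/(3·R) = -1.011e-6 C/m.
By Gauss's law (flux through the curved wall only), E·2πrL = λ_enc L/ε₀.
E = 2k|λ_enc|/r = 2(8.99×10^9)(1.011e-6)/(0.0294) = 6.18e5 N/C.

E ≈ 6.18e5 N/C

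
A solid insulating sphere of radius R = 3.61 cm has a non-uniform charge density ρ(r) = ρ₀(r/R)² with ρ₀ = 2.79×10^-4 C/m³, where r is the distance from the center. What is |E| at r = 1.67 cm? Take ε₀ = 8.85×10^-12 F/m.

Use a concentric Gaussian sphere at r = 1.67 cm (r < R).
Q_enc = ∫₀^r ρ(r')·4πr'² dr' = (4πρ₀/R²) ∫₀^r r'^4 dr' = 4πρ₀ r^5/(5·R²) = 6.989×10^-10 C.
Since E is radial and uniform over the Gaussian sphere, Φ = E·4πr² = Q_enc/ε₀.
E = |Q_enc|/(4πε₀r²) = (6.989×10^-10)/(4π·8.85×10^-12·(0.0167)²) = 2.25e4 N/C.

|E| = 2.25×10^4 N/C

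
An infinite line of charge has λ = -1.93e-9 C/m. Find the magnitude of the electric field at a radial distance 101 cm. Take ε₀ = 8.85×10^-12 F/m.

|E| ≈ 34.4 N/C

By cylindrical symmetry E is radial; use a coaxial Gaussian cylinder of radius 101 cm and length L.
Q_enc = λL, so λ_enc = -1.93e-9 C/m.
Since E is radial and uniform over the curved surface, Φ = E·2πrL = Q_enc/ε₀ = λ_enc L/ε₀.
E = |λ_enc|/(2πε₀r) = (1.93×10^-9)/(2π·8.85×10^-12·1.01) = 34.4 N/C.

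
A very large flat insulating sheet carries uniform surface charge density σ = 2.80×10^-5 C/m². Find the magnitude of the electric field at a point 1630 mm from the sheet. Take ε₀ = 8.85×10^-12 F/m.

The symmetry is planar: E is normal to the sheet and the same magnitude on both sides. Take a pillbox straddling the sheet with end-cap area A.
Flux Φ = 2EA and Q_enc = σA, so 2EA = σA/ε₀ ⇒ E = |σ|/(2ε₀), independent of distance.
E = |σ|/(2ε₀) = (2.80e-5)/(2·8.85×10^-12) = 1.58e6 N/C.

E ≈ 1.58×10^6 V/m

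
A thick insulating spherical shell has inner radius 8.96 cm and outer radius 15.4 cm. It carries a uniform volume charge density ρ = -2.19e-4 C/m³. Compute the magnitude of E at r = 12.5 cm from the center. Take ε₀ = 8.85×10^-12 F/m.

|E| = 6.51×10^5 N/C

Take a concentric spherical Gaussian surface of radius r = 12.5 cm (within the shell material, 8.96 cm < r < 15.4 cm).
Enclosed charge is the volume from a to r: Q_enc = (4π/3)ρ(r³ − a³) = -1.132×10^-6 C.
Since E is radial and uniform over the Gaussian sphere, Φ = E·4πr² = Q_enc/ε₀.
E = |Q_enc|/(4πε₀r²) = (1.132×10^-6)/(4π·8.85×10^-12·(0.125)²) = 6.51e5 N/C.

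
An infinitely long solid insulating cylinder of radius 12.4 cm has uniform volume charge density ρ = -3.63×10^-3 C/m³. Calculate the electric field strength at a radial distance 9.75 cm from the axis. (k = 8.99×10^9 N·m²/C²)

E ≈ 2.00×10^7 N/C

Coaxial Gaussian cylinder, radius r = 9.75 cm, length L (r < R).
Charge inside radius r per length L is ρ·πr²·L, so λ_enc = ρπr² = -1.084e-4 C/m.
By Gauss's law (flux through the curved wall only), E·2πrL = λ_enc L/ε₀.
E = 2k|λ_enc|/r = 2(8.99×10^9)(1.084×10^-4)/(0.0975) = 2.00×10^7 N/C.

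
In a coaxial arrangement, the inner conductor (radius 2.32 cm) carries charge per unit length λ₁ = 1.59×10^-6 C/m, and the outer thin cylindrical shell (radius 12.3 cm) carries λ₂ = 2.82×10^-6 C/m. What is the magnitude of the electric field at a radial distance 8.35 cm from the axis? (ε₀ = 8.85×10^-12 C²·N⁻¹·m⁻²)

Choose a coaxial cylinder of radius r = 8.35 cm (arbitrary length L) as the Gaussian surface (between the conductors, 2.32 cm < r < 12.3 cm).
The shell at 12.3 cm lies outside the Gaussian surface, so λ_enc = λ₁ = 1.59e-6 C/m.
Since E is radial and uniform over the curved surface, Φ = E·2πrL = Q_enc/ε₀ = λ_enc L/ε₀.
E = |λ_enc|/(2πε₀r) = (1.59×10^-6)/(2π·8.85×10^-12·0.0835) = 3.42×10^5 N/C.

|E| ≈ 3.42e5 N/C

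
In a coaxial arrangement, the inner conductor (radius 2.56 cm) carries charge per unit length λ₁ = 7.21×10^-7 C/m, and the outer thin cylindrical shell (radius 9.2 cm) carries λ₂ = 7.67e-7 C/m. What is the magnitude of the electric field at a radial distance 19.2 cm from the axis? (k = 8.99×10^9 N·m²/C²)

By cylindrical symmetry E is radial; use a coaxial Gaussian cylinder of radius 19.2 cm and length L (r > 9.2 cm, enclosing both).
λ_enc = λ₁ + λ₂ = (7.21×10^-7) + (7.67×10^-7) = 1.488×10^-6 C/m.
By Gauss's law (flux through the curved wall only), E·2πrL = λ_enc L/ε₀.
E = 2k|λ_enc|/r = 2(8.99×10^9)(1.488×10^-6)/(0.192) = 1.39e5 N/C.

|E| ≈ 1.39e5 V/m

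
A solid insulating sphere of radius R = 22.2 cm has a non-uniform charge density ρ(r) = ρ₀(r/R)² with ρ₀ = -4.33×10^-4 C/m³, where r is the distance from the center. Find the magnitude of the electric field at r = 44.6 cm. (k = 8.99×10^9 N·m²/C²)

E ≈ 5.38e5 V/m

By spherical symmetry E is radial; choose a Gaussian sphere of radius r = 44.6 cm (r > R, all charge enclosed).
Q_enc = 4π ∫₀^R ρ₀(r'/R)^2 r'² dr' = 4πρ₀R³/5 = -1.191×10^-5 C.
By Gauss's law, ∮E·dA = E·4πr² = Q_enc/ε₀.
E = k|Q_enc|/r² = (8.99×10^9)(1.191e-5)/(0.446)² = 5.38×10^5 N/C.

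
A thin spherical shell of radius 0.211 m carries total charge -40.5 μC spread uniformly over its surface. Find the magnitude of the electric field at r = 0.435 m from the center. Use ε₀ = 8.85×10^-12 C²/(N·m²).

Take a concentric spherical Gaussian surface of radius r = 0.435 m (r > 0.211 m).
The entire shell is enclosed: Q_enc = -4.05e-5 C.
Gauss's law: E·4πr² = Q_enc/ε₀.
E = |Q_enc|/(4πε₀r²) = (4.05×10^-5)/(4π·8.85×10^-12·(0.435)²) = 1.92×10^6 N/C.

|E| ≈ 1.92e6 N/C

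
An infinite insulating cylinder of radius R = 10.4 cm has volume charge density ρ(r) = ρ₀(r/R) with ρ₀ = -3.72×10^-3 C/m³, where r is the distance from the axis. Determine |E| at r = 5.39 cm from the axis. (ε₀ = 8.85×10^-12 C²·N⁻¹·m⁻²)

E ≈ 3.91×10^6 N/C

Choose a coaxial cylinder of radius r = 5.39 cm (arbitrary length L) as the Gaussian surface (r < R).
Integrating ρ over the cross-section to radius r: λ_enc = (2πρ₀/R) ∫₀^r r'^2 dr' = 2πρ₀ r^3/(3·R) = -1.173×10^-5 C/m.
Applying ∮E·dA = Q_enc/ε₀ with the end caps contributing no flux:
E = |λ_enc|/(2πε₀r) = (1.173×10^-5)/(2π·8.85×10^-12·0.0539) = 3.91×10^6 N/C.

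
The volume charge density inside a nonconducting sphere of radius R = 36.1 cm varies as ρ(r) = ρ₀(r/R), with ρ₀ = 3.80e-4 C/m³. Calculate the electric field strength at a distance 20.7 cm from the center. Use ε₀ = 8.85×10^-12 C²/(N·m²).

By spherical symmetry E is radial; choose a Gaussian sphere of radius r = 20.7 cm (r < R).
Integrate the density: Q_enc = 4π ∫₀^r ρ₀(r'/R)^1 r'² dr' = 4πρ₀ r^4/(4·R) = 6.072×10^-6 C.
Since E is radial and uniform over the Gaussian sphere, Φ = E·4πr² = Q_enc/ε₀.
E = |Q_enc|/(4πε₀r²) = (6.072×10^-6)/(4π·8.85×10^-12·(0.207)²) = 1.27×10^6 N/C.

|E| = 1.27e6 N/C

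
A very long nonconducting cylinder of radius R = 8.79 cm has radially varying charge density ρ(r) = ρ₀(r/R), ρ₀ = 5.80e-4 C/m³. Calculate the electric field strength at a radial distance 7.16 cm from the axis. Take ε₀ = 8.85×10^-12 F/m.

E ≈ 1.27e6 N/C

By cylindrical symmetry E is radial; use a coaxial Gaussian cylinder of radius 7.16 cm and length L (r < R).
λ_enc = ∫₀^r ρ(r')·2πr' dr' = (2πρ₀/R)·r^3/3 = 5.073e-6 C/m.
Gauss's law: E·2πrL = λ_enc L/ε₀.
E = |λ_enc|/(2πε₀r) = (5.073×10^-6)/(2π·8.85×10^-12·0.0716) = 1.27×10^6 N/C.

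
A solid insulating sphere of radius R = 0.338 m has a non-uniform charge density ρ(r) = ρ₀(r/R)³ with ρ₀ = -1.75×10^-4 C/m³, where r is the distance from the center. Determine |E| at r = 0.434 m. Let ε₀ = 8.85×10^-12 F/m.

Use a concentric Gaussian sphere at r = 0.434 m (r > R, all charge enclosed).
Q_enc = 4π ∫₀^R ρ₀(r'/R)^3 r'² dr' = 4πρ₀R³/6 = -1.415e-5 C.
Gauss's law: E·4πr² = Q_enc/ε₀.
E = |Q_enc|/(4πε₀r²) = (1.415e-5)/(4π·8.85×10^-12·(0.434)²) = 6.76×10^5 N/C.

6.76×10^5 N/C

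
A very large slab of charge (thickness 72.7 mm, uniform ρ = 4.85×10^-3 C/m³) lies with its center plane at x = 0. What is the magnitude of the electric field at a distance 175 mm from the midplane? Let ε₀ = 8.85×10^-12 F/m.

|E| ≈ 1.99e7 V/m

The point |x| = 175 mm lies outside the slab (half-thickness 0.03635 m). A symmetric pillbox spanning the full slab encloses Q_enc = ρ·d·A.
Flux = 2EA ⇒ E = |ρ|d/(2ε₀), independent of distance outside.
E = (4.85×10^-3)(0.0727)/(2·8.85×10^-12) = 1.99×10^7 N/C.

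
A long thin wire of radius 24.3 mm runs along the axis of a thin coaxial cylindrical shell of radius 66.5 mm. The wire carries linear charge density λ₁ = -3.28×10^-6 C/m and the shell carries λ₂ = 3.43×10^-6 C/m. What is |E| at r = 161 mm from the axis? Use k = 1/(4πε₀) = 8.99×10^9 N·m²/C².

E = 1.68×10^4 N/C

By cylindrical symmetry E is radial; use a coaxial Gaussian cylinder of radius 161 mm and length L (r > 66.5 mm, enclosing both).
λ_enc = λ₁ + λ₂ = (-3.28×10^-6) + (3.43×10^-6) = 1.50×10^-7 C/m.
By Gauss's law (flux through the curved wall only), E·2πrL = λ_enc L/ε₀.
E = 2k|λ_enc|/r = 2(8.99×10^9)(1.50e-7)/(0.161) = 1.68×10^4 N/C.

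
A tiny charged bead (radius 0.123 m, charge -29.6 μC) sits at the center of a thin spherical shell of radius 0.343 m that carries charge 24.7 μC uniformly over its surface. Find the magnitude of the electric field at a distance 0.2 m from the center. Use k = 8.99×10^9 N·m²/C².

Symmetry ⇒ E = E(r) r̂. Gaussian sphere of radius r = 0.2 m (between the bodies, 0.123 m < r < 0.343 m).
Only the inner charge is enclosed; the outer shell contributes nothing inside itself. Q_enc = -29.6 μC = -2.96×10^-5 C.
Gauss's law: E·4πr² = Q_enc/ε₀.
E = k|Q_enc|/r² = (8.99×10^9)(2.96×10^-5)/(0.2)² = 6.65×10^6 N/C.

6.65e6 V/m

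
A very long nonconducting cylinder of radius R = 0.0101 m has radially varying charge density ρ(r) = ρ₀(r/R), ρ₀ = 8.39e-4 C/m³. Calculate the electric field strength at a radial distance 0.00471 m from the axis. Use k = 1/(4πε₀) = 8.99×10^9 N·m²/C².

|E| ≈ 6.94e4 N/C

By cylindrical symmetry E is radial; use a coaxial Gaussian cylinder of radius 0.00471 m and length L (r < R).
Integrating ρ over the cross-section to radius r: λ_enc = (2πρ₀/R) ∫₀^r r'^2 dr' = 2πρ₀ r^3/(3·R) = 1.818×10^-8 C/m.
Since E is radial and uniform over the curved surface, Φ = E·2πrL = Q_enc/ε₀ = λ_enc L/ε₀.
E = 2k|λ_enc|/r = 2(8.99×10^9)(1.818e-8)/(0.00471) = 6.94×10^4 N/C.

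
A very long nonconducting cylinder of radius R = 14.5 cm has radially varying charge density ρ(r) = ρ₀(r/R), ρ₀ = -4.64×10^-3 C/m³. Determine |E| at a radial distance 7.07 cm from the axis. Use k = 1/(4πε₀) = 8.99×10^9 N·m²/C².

6.02×10^6 N/C

Take a coaxial cylindrical Gaussian surface of radius r = 7.07 cm and length L (r < R).
Integrating ρ over the cross-section to radius r: λ_enc = (2πρ₀/R) ∫₀^r r'^2 dr' = 2πρ₀ r^3/(3·R) = -2.368×10^-5 C/m.
Applying ∮E·dA = Q_enc/ε₀ with the end caps contributing no flux:
E = 2k|λ_enc|/r = 2(8.99×10^9)(2.368×10^-5)/(0.0707) = 6.02×10^6 N/C.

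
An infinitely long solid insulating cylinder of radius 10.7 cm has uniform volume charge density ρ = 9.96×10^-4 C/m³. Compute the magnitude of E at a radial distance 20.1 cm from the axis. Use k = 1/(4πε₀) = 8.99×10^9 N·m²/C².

Coaxial Gaussian cylinder, radius r = 20.1 cm, length L (r > 10.7 cm, full cross-section enclosed).
λ_enc = ρ·πR² = (9.96×10^-4)π(0.107)² = 3.582e-5 C/m.
Gauss's law: E·2πrL = λ_enc L/ε₀.
E = 2k|λ_enc|/r = 2(8.99×10^9)(3.582e-5)/(0.201) = 3.20e6 N/C.

E = 3.20×10^6 N/C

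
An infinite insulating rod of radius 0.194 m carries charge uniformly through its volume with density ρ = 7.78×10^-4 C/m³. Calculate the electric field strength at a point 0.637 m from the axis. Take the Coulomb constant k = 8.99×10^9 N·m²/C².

Choose a coaxial cylinder of radius r = 0.637 m (arbitrary length L) as the Gaussian surface (r > 0.194 m, full cross-section enclosed).
λ_enc = ρ·πR² = (7.78×10^-4)π(0.194)² = 9.199×10^-5 C/m.
By Gauss's law (flux through the curved wall only), E·2πrL = λ_enc L/ε₀.
E = 2k|λ_enc|/r = 2(8.99×10^9)(9.199×10^-5)/(0.637) = 2.60×10^6 N/C.

|E| ≈ 2.60e6 N/C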